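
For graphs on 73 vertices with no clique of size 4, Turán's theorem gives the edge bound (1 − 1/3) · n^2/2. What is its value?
Turán density bound = (2/3) · 73^2/2 = 5329/3 ≈ 1776.3333

Turán's theorem: ex(n, K_{r+1}) is achieved by the complete r-partite Turán graph T(n, r) with parts as balanced as possible, and is at most (1 − 1/r) · n^2/2. For r = 3, n = 73: the density bound is (2/3) · 5329/2 = 5329/3 ≈ 1776.3333. The integer-valued extremum is e(T(73, 3)) = 1776, which is strictly less than the density bound 5329/3 since 3 ∤ 73 (the parts of T(73, 3) cannot all be equal).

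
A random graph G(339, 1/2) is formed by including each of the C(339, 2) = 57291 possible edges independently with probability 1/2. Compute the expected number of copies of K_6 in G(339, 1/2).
E[# K_6] = C(339, 6) · (1/2)^C(6, 2) = 2016249878188 / 2^15 = 504062469547/8192 ≈ 61531063.177124

For each 6-subset S of vertices (there are C(339, 6) = 2016249878188 such S), let X_S = 1 if S induces a K_6 (all C(6, 2) = 15 edges present). Then P(X_S = 1) = (1/2)^15 = 1/32768. By linearity of expectation, E[# K_6] = C(339, 6) · (1/2)^15 = 2016249878188 / 32768 = 504062469547/8192 ≈ 61531063.177124.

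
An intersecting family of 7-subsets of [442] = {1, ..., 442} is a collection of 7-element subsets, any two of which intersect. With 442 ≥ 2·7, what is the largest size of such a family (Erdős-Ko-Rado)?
max |F| = C(441, 6) = 9873368049468

The Erdős-Ko-Rado theorem states: for n ≥ 2k, an intersecting family of k-subsets of an n-element set has size at most C(n − 1, k − 1), with equality for 'star' families {A ⊆ [n] : |A| = k, i ∈ A} (fix an element i). For n = 442, k = 7: C(441, 6) = 9873368049468.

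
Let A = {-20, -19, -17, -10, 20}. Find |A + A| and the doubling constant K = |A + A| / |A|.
K = |A + A| / |A| = 15/5 = 3

Enumerate A + A = {a + b : a, b ∈ A}. With |A| = 5, there are |A|^2 = 25 ordered sum pairs; collecting distinct values, A + A = {-40, -39, -38, -37, -36, -34, -30, -29, -27, -20, 0, 1, 3, 10, 40}, so |A + A| = 15. Thus K = 15/5 = 3. For comparison, the minimum possible |A + A| over all 5-element sets is 2·5 − 1 = 9 (so min K = 9/5), attained only by arithmetic progressions.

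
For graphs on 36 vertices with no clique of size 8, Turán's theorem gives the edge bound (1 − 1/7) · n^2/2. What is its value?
Turán density bound = (6/7) · 36^2/2 = 3888/7 ≈ 555.4286

Turán's theorem: ex(n, K_{r+1}) is achieved by the complete r-partite Turán graph T(n, r) with parts as balanced as possible, and is at most (1 − 1/r) · n^2/2. For r = 7, n = 36: the density bound is (6/7) · 1296/2 = 3888/7 ≈ 555.4286. The integer-valued extremum is e(T(36, 7)) = 555, which is strictly less than the density bound 3888/7 since 7 ∤ 36 (the parts of T(36, 7) cannot all be equal).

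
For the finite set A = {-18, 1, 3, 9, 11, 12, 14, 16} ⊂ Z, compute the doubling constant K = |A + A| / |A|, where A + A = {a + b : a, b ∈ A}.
K = |A + A| / |A| = 30/8 = 15/4

Enumerate A + A = {a + b : a, b ∈ A}. With |A| = 8, there are |A|^2 = 64 ordered sum pairs; collecting distinct values, A + A = {-36, -17, -15, -9, -7, -6, -4, -2, 2, 4, 6, 10, 12, 13, 14, 15, 17, 18, 19, 20, 21, 22, 23, 24, 25, 26, 27, 28, 30, 32}, so |A + A| = 30. Thus K = 30/8 = 15/4. For comparison, the minimum possible |A + A| over all 8-element sets is 2·8 − 1 = 15 (so min K = 15/8), attained only by arithmetic progressions.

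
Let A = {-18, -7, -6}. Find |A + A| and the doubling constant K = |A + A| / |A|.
K = |A + A| / |A| = 6/3 = 2

Enumerate A + A = {a + b : a, b ∈ A}. With |A| = 3, there are |A|^2 = 9 ordered sum pairs; collecting distinct values, A + A = {-36, -25, -24, -14, -13, -12}, so |A + A| = 6. Thus K = 6/3 = 2. For comparison, the minimum possible |A + A| over all 3-element sets is 2·3 − 1 = 5 (so min K = 5/3), attained only by arithmetic progressions.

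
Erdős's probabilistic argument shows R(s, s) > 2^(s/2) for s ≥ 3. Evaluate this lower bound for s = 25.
2^(25/2) = 5792.6188; so R(25, 25) > 5792.6188

Colour each edge of K_n uniformly at random with red/blue. The expected number of monochromatic K_25 is C(n, 25) · 2 · 2^(−C(25,2)). If C(n, 25) · 2^(1 − C(25,2)) < 1, then with positive probability no monochromatic K_25 exists, so R(25, 25) > n. The standard estimate C(n, 25) ≤ n^25/25! shows this inequality holds whenever n ≤ 2^(25/2) (since 25! · 2^(C(25,2) − 1) > 2^(25^2/2) ≥ n^25). Hence R(25, 25) > 2^(25/2) = 5792.6188.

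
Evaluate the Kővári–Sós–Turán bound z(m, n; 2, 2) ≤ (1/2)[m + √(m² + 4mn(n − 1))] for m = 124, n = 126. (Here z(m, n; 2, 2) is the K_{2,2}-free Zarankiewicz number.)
z(124, 126; 2, 2) ≤ (1/2)[124 + √(124² + 4·124·126·125)] = (1/2)[124 + √7827376] = 1460.8724

Kővári–Sós–Turán: let r_1, ..., r_124 be the row sums and z = Σ r_i the total number of 1s. Each pair of columns can share at most one row with both entries 1 (else a 2×2 all-ones block appears), so Σ_i C(r_i, 2) ≤ C(126, 2) = 7875. By convexity Σ_i C(r_i, 2) ≥ 124·C(z/124, 2) = z(z − 124)/(2·124), giving z² − 124z − 124·126·125 ≤ 0 and hence z ≤ (1/2)[124 + √(15376 + 4·1953000)] = (1/2)[124 + √7827376] ≈ (1/2)(124 + 2797.7448) = 1460.8724.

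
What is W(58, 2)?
W(58, 2) = 58 + 1 = 59

A 2-term AP is any pair of integers, so a monochromatic 2-AP exists iff some colour is used at least twice. With 58 colours, the colouring i ↦ i on {1, ..., 58} uses each colour once, avoiding any monochromatic pair, so W(58, 2) > 58. For {1, ..., 59}, pigeonhole forces two integers of the same colour, which form a monochromatic 2-AP. Hence W(58, 2) = 59.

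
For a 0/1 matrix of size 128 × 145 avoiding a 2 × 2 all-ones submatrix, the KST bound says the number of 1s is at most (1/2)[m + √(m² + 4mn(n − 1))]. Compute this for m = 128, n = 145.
z(128, 145; 2, 2) ≤ (1/2)[128 + √(128² + 4·128·145·144)] = (1/2)[128 + √10706944] = 1700.0733

Kővári–Sós–Turán: let r_1, ..., r_128 be the row sums and z = Σ r_i the total number of 1s. Each pair of columns can share at most one row with both entries 1 (else a 2×2 all-ones block appears), so Σ_i C(r_i, 2) ≤ C(145, 2) = 10440. By convexity Σ_i C(r_i, 2) ≥ 128·C(z/128, 2) = z(z − 128)/(2·128), giving z² − 128z − 128·145·144 ≤ 0 and hence z ≤ (1/2)[128 + √(16384 + 4·2672640)] = (1/2)[128 + √10706944] ≈ (1/2)(128 + 3272.1467) = 1700.0733.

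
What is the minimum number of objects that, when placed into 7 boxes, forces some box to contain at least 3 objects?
n = (3 − 1)·7 + 1 = 15

By the generalised pigeonhole principle, to guarantee some box contains ≥ r objects we need more than (r − 1) · k objects total. Threshold: n = (r − 1) · k + 1. With r = 3 and k = 7: n = 2 · 7 + 1 = 14 + 1 = 15. For n = 14 = 2 · 7, we can put exactly 2 objects in every box, avoiding 3 in any single one — so 15 is tight.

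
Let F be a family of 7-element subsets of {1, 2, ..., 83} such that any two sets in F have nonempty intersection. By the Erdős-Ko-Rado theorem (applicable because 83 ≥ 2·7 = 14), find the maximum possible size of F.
max |F| = C(82, 6) = 350161812

The Erdős-Ko-Rado theorem states: for n ≥ 2k, an intersecting family of k-subsets of an n-element set has size at most C(n − 1, k − 1), with equality for 'star' families {A ⊆ [n] : |A| = k, i ∈ A} (fix an element i). For n = 83, k = 7: C(82, 6) = 350161812.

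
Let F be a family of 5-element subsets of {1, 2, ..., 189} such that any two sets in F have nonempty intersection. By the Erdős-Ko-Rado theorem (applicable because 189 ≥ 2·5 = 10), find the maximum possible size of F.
max |F| = C(188, 4) = 50404915

The Erdős-Ko-Rado theorem states: for n ≥ 2k, an intersecting family of k-subsets of an n-element set has size at most C(n − 1, k − 1), with equality for 'star' families {A ⊆ [n] : |A| = k, i ∈ A} (fix an element i). For n = 189, k = 5: C(188, 4) = 50404915.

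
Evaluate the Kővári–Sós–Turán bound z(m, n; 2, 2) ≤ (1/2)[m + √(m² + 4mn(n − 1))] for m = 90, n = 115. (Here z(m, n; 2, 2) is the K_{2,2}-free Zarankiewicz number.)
z(90, 115; 2, 2) ≤ (1/2)[90 + √(90² + 4·90·115·114)] = (1/2)[90 + √4727700] = 1132.1637

Kővári–Sós–Turán: let r_1, ..., r_90 be the row sums and z = Σ r_i the total number of 1s. Each pair of columns can share at most one row with both entries 1 (else a 2×2 all-ones block appears), so Σ_i C(r_i, 2) ≤ C(115, 2) = 6555. By convexity Σ_i C(r_i, 2) ≥ 90·C(z/90, 2) = z(z − 90)/(2·90), giving z² − 90z − 90·115·114 ≤ 0 and hence z ≤ (1/2)[90 + √(8100 + 4·1179900)] = (1/2)[90 + √4727700] ≈ (1/2)(90 + 2174.3275) = 1132.1637.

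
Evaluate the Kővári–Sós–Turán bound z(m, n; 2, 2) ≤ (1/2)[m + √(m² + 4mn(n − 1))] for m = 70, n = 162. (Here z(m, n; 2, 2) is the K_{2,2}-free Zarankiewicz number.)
z(70, 162; 2, 2) ≤ (1/2)[70 + √(70² + 4·70·162·161)] = (1/2)[70 + √7307860] = 1386.6527

Kővári–Sós–Turán: let r_1, ..., r_70 be the row sums and z = Σ r_i the total number of 1s. Each pair of columns can share at most one row with both entries 1 (else a 2×2 all-ones block appears), so Σ_i C(r_i, 2) ≤ C(162, 2) = 13041. By convexity Σ_i C(r_i, 2) ≥ 70·C(z/70, 2) = z(z − 70)/(2·70), giving z² − 70z − 70·162·161 ≤ 0 and hence z ≤ (1/2)[70 + √(4900 + 4·1825740)] = (1/2)[70 + √7307860] ≈ (1/2)(70 + 2703.3054) = 1386.6527.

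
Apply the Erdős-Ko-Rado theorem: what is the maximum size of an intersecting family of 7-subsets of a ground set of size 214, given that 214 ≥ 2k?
max |F| = C(213, 6) = 120807622936

Erdős-Ko-Rado (1961): when n ≥ 2k, max |F| = C(n−1, k−1). The bound is attained by the star {A : i ∈ A} for any fixed i ∈ [n]. Here C(214−1, 7−1) = C(213, 6) = 120807622936.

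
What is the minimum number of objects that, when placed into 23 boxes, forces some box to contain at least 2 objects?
n = (2 − 1)·23 + 1 = 24

By the generalised pigeonhole principle, to guarantee some box contains ≥ r objects we need more than (r − 1) · k objects total. Threshold: n = (r − 1) · k + 1. With r = 2 and k = 23: n = 1 · 23 + 1 = 23 + 1 = 24. For n = 23 = 1 · 23, we can put exactly 1 objects in every box, avoiding 2 in any single one — so 24 is tight.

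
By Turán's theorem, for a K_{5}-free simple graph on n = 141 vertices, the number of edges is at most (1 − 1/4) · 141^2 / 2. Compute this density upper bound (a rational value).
Turán density bound = (3/4) · 141^2/2 = 59643/8 ≈ 7455.375

Turán's theorem: ex(n, K_{r+1}) is achieved by the complete r-partite Turán graph T(n, r) with parts as balanced as possible, and is at most (1 − 1/r) · n^2/2. For r = 4, n = 141: the density bound is (3/4) · 19881/2 = 59643/8 ≈ 7455.375. The integer-valued extremum is e(T(141, 4)) = 7455, which is strictly less than the density bound 59643/8 since 4 ∤ 141 (the parts of T(141, 4) cannot all be equal).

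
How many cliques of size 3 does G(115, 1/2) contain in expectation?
E[# K_3] = C(115, 3) · (1/2)^C(3, 2) = 246905 / 2^3 = 30863.125

For each 3-subset S of vertices (there are C(115, 3) = 246905 such S), let X_S = 1 if S induces a K_3 (all C(3, 2) = 3 edges present). Then P(X_S = 1) = (1/2)^3 = 1/8. By linearity of expectation, E[# K_3] = C(115, 3) · (1/2)^3 = 246905 / 8 = 30863.125.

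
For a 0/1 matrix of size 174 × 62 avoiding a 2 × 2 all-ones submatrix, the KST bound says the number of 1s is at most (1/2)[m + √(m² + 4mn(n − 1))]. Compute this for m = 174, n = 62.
z(174, 62; 2, 2) ≤ (1/2)[174 + √(174² + 4·174·62·61)] = (1/2)[174 + √2662548] = 902.8658

Kővári–Sós–Turán: let r_1, ..., r_174 be the row sums and z = Σ r_i the total number of 1s. Each pair of columns can share at most one row with both entries 1 (else a 2×2 all-ones block appears), so Σ_i C(r_i, 2) ≤ C(62, 2) = 1891. By convexity Σ_i C(r_i, 2) ≥ 174·C(z/174, 2) = z(z − 174)/(2·174), giving z² − 174z − 174·62·61 ≤ 0 and hence z ≤ (1/2)[174 + √(30276 + 4·658068)] = (1/2)[174 + √2662548] ≈ (1/2)(174 + 1631.7316) = 902.8658.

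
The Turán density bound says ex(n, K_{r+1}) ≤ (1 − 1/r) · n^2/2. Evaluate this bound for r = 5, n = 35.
Turán density bound = (4/5) · 35^2/2 = 490

Turán's theorem: ex(n, K_{r+1}) is achieved by the complete r-partite Turán graph T(n, r) with parts as balanced as possible, and is at most (1 − 1/r) · n^2/2. For r = 5, n = 35: the density bound is (4/5) · 1225/2 = 490. Since 5 ∣ 35, the Turán graph T(35, 5) has parts of equal size 7, and its edge count e(T(35, 5)) = 490 attains the density bound exactly.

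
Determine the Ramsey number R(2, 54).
R(2, 54) = 54

R(2, k) = k for all k ≥ 2: in a 2-colouring of K_k, either some edge is red (a red K_2) or all edges are blue (a blue K_k). And K_{53} coloured all-blue has no blue K_54, so R(2, 54) > 53. Hence R(2, 54) = 54.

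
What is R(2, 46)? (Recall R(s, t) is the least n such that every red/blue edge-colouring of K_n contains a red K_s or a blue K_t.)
R(2, 46) = 46

R(2, k) = k for all k ≥ 2: in a 2-colouring of K_k, either some edge is red (a red K_2) or all edges are blue (a blue K_k). And K_{45} coloured all-blue has no blue K_46, so R(2, 46) > 45. Hence R(2, 46) = 46.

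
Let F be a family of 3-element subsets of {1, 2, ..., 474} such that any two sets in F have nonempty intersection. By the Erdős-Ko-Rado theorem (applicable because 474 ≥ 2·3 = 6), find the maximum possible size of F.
max |F| = C(473, 2) = 111628

The Erdős-Ko-Rado theorem states: for n ≥ 2k, an intersecting family of k-subsets of an n-element set has size at most C(n − 1, k − 1), with equality for 'star' families {A ⊆ [n] : |A| = k, i ∈ A} (fix an element i). For n = 474, k = 3: C(473, 2) = 111628.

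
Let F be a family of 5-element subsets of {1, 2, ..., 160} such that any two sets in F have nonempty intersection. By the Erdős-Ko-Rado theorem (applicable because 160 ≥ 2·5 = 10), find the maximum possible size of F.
max |F| = C(159, 4) = 25637001

Erdős-Ko-Rado (1961): when n ≥ 2k, max |F| = C(n−1, k−1). The bound is attained by the star {A : i ∈ A} for any fixed i ∈ [n]. Here C(160−1, 5−1) = C(159, 4) = 25637001.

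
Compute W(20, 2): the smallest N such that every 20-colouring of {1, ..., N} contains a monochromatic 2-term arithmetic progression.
W(20, 2) = 20 + 1 = 21

A 2-term AP is any pair of integers, so a monochromatic 2-AP exists iff some colour is used at least twice. With 20 colours, the colouring i ↦ i on {1, ..., 20} uses each colour once, avoiding any monochromatic pair, so W(20, 2) > 20. For {1, ..., 21}, pigeonhole forces two integers of the same colour, which form a monochromatic 2-AP. Hence W(20, 2) = 21.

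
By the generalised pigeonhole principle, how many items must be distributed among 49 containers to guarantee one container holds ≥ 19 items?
n = (19 − 1)·49 + 1 = 883

By the generalised pigeonhole principle, to guarantee some box contains ≥ r objects we need more than (r − 1) · k objects total. Threshold: n = (r − 1) · k + 1. With r = 19 and k = 49: n = 18 · 49 + 1 = 882 + 1 = 883. For n = 882 = 18 · 49, we can put exactly 18 objects in every box, avoiding 19 in any single one — so 883 is tight.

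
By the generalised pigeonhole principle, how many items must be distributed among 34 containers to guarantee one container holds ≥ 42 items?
n = (42 − 1)·34 + 1 = 1395

By the generalised pigeonhole principle, to guarantee some box contains ≥ r objects we need more than (r − 1) · k objects total. Threshold: n = (r − 1) · k + 1. With r = 42 and k = 34: n = 41 · 34 + 1 = 1394 + 1 = 1395. For n = 1394 = 41 · 34, we can put exactly 41 objects in every box, avoiding 42 in any single one — so 1395 is tight.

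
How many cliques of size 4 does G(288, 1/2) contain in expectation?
E[# K_4] = C(288, 4) · (1/2)^C(4, 2) = 280720440 / 2^6 = 35090055/8 = 4386256.875

For each 4-subset S of vertices (there are C(288, 4) = 280720440 such S), let X_S = 1 if S induces a K_4 (all C(4, 2) = 6 edges present). Then P(X_S = 1) = (1/2)^6 = 1/64. By linearity of expectation, E[# K_4] = C(288, 4) · (1/2)^6 = 280720440 / 64 = 35090055/8 = 4386256.875.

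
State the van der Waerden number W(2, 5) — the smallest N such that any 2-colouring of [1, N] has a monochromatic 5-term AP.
W(2, 5) = 178

This is a classical value, W(2, 5) = 178, established by combining an explicit 2-colouring of {1, ..., 177} with no monochromatic 5-AP (giving the lower bound W(2, 5) > 177) and a finite case analysis / exhaustive computer search showing every 2-colouring of {1, ..., 178} has such an AP.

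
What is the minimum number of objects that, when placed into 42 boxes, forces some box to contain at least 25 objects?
n = (25 − 1)·42 + 1 = 1009

By the generalised pigeonhole principle, to guarantee some box contains ≥ r objects we need more than (r − 1) · k objects total. Threshold: n = (r − 1) · k + 1. With r = 25 and k = 42: n = 24 · 42 + 1 = 1008 + 1 = 1009. For n = 1008 = 24 · 42, we can put exactly 24 objects in every box, avoiding 25 in any single one — so 1009 is tight.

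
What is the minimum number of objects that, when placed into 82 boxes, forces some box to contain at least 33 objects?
n = (33 − 1)·82 + 1 = 2625

By the generalised pigeonhole principle, to guarantee some box contains ≥ r objects we need more than (r − 1) · k objects total. Threshold: n = (r − 1) · k + 1. With r = 33 and k = 82: n = 32 · 82 + 1 = 2624 + 1 = 2625. For n = 2624 = 32 · 82, we can put exactly 32 objects in every box, avoiding 33 in any single one — so 2625 is tight.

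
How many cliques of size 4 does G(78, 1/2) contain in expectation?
E[# K_4] = C(78, 4) · (1/2)^C(4, 2) = 1426425 / 2^6 = 22287.890625

For each 4-subset S of vertices (there are C(78, 4) = 1426425 such S), let X_S = 1 if S induces a K_4 (all C(4, 2) = 6 edges present). Then P(X_S = 1) = (1/2)^6 = 1/64. By linearity of expectation, E[# K_4] = C(78, 4) · (1/2)^6 = 1426425 / 64 = 22287.890625.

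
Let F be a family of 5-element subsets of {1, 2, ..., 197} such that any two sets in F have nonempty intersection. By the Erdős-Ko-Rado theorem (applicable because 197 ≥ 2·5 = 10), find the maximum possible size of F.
max |F| = C(196, 4) = 59626385

Erdős-Ko-Rado (1961): when n ≥ 2k, max |F| = C(n−1, k−1). The bound is attained by the star {A : i ∈ A} for any fixed i ∈ [n]. Here C(197−1, 5−1) = C(196, 4) = 59626385.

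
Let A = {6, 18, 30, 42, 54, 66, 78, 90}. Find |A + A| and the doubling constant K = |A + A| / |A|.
K = |A + A| / |A| = 15/8

Enumerate A + A = {a + b : a, b ∈ A}. With |A| = 8, there are |A|^2 = 64 ordered sum pairs; collecting distinct values, A + A = {12, 24, 36, 48, 60, 72, 84, 96, 108, 120, 132, 144, 156, 168, 180}, so |A + A| = 15. Thus K = 15/8. Here |A + A| = 2|A| − 1 = 15, the minimum possible — so K = 15/8 is minimal, which holds iff A is an arithmetic progression.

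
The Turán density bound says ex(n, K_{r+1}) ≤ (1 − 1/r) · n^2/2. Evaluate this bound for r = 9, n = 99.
Turán density bound = (8/9) · 99^2/2 = 4356

Turán's theorem: ex(n, K_{r+1}) is achieved by the complete r-partite Turán graph T(n, r) with parts as balanced as possible, and is at most (1 − 1/r) · n^2/2. For r = 9, n = 99: the density bound is (8/9) · 9801/2 = 4356. Since 9 ∣ 99, the Turán graph T(99, 9) has parts of equal size 11, and its edge count e(T(99, 9)) = 4356 attains the density bound exactly.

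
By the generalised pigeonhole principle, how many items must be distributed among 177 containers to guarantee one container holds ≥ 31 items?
n = (31 − 1)·177 + 1 = 5311

By the generalised pigeonhole principle, to guarantee some box contains ≥ r objects we need more than (r − 1) · k objects total. Threshold: n = (r − 1) · k + 1. With r = 31 and k = 177: n = 30 · 177 + 1 = 5310 + 1 = 5311. For n = 5310 = 30 · 177, we can put exactly 30 objects in every box, avoiding 31 in any single one — so 5311 is tight.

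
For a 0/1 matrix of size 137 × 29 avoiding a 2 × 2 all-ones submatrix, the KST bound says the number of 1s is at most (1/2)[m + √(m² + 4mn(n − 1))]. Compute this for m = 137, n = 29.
z(137, 29; 2, 2) ≤ (1/2)[137 + √(137² + 4·137·29·28)] = (1/2)[137 + √463745] = 408.9941

Kővári–Sós–Turán: let r_1, ..., r_137 be the row sums and z = Σ r_i the total number of 1s. Each pair of columns can share at most one row with both entries 1 (else a 2×2 all-ones block appears), so Σ_i C(r_i, 2) ≤ C(29, 2) = 406. By convexity Σ_i C(r_i, 2) ≥ 137·C(z/137, 2) = z(z − 137)/(2·137), giving z² − 137z − 137·29·28 ≤ 0 and hence z ≤ (1/2)[137 + √(18769 + 4·111244)] = (1/2)[137 + √463745] ≈ (1/2)(137 + 680.9883) = 408.9941.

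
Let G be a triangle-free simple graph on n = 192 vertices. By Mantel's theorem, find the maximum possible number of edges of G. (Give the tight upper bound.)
ex(192, K_3) = ⌊192^2/4⌋ = 9216

Mantel (1907): a triangle-free graph on n vertices has at most ⌊n^2/4⌋ edges, with equality for the complete bipartite graph K_{⌊n/2⌋, ⌈n/2⌉}. For n = 192: ⌊192^2/4⌋ = ⌊36864/4⌋ = 9216. The extremal graph is K_{96, 96}, which has 96·96 = 9216 edges.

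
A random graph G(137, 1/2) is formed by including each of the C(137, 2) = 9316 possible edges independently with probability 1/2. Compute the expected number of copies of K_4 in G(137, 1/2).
E[# K_4] = C(137, 4) · (1/2)^C(4, 2) = 14043870 / 2^6 = 7021935/32 = 219435.46875

For each 4-subset S of vertices (there are C(137, 4) = 14043870 such S), let X_S = 1 if S induces a K_4 (all C(4, 2) = 6 edges present). Then P(X_S = 1) = (1/2)^6 = 1/64. By linearity of expectation, E[# K_4] = C(137, 4) · (1/2)^6 = 14043870 / 64 = 7021935/32 = 219435.46875.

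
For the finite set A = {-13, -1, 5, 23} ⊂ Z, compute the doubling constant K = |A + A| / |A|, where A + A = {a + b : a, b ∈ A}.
K = |A + A| / |A| = 9/4

Enumerate A + A = {a + b : a, b ∈ A}. With |A| = 4, there are |A|^2 = 16 ordered sum pairs; collecting distinct values, A + A = {-26, -14, -8, -2, 4, 10, 22, 28, 46}, so |A + A| = 9. Thus K = 9/4. For comparison, the minimum possible |A + A| over all 4-element sets is 2·4 − 1 = 7 (so min K = 7/4), attained only by arithmetic progressions.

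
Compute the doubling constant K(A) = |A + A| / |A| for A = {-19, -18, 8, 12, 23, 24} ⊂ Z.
K = |A + A| / |A| = 20/6 = 10/3

Enumerate A + A = {a + b : a, b ∈ A}. With |A| = 6, there are |A|^2 = 36 ordered sum pairs; collecting distinct values, A + A = {-38, -37, -36, -11, -10, -7, -6, 4, 5, 6, 16, 20, 24, 31, 32, 35, 36, 46, 47, 48}, so |A + A| = 20. Thus K = 20/6 = 10/3. For comparison, the minimum possible |A + A| over all 6-element sets is 2·6 − 1 = 11 (so min K = 11/6), attained only by arithmetic progressions.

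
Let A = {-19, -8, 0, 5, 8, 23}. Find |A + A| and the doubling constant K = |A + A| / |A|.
K = |A + A| / |A| = 20/6 = 10/3

Enumerate A + A = {a + b : a, b ∈ A}. With |A| = 6, there are |A|^2 = 36 ordered sum pairs; collecting distinct values, A + A = {-38, -27, -19, -16, -14, -11, -8, -3, 0, 4, 5, 8, 10, 13, 15, 16, 23, 28, 31, 46}, so |A + A| = 20. Thus K = 20/6 = 10/3. For comparison, the minimum possible |A + A| over all 6-element sets is 2·6 − 1 = 11 (so min K = 11/6), attained only by arithmetic progressions.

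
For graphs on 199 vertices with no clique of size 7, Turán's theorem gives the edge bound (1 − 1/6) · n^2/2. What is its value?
Turán density bound = (5/6) · 199^2/2 = 198005/12 ≈ 16500.4167

Turán's theorem: ex(n, K_{r+1}) is achieved by the complete r-partite Turán graph T(n, r) with parts as balanced as possible, and is at most (1 − 1/r) · n^2/2. For r = 6, n = 199: the density bound is (5/6) · 39601/2 = 198005/12 ≈ 16500.4167. The integer-valued extremum is e(T(199, 6)) = 16500, which is strictly less than the density bound 198005/12 since 6 ∤ 199 (the parts of T(199, 6) cannot all be equal).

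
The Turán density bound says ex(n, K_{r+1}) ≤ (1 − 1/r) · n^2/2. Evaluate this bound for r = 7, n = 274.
Turán density bound = (6/7) · 274^2/2 = 225228/7 ≈ 32175.4286

Turán's theorem: ex(n, K_{r+1}) is achieved by the complete r-partite Turán graph T(n, r) with parts as balanced as possible, and is at most (1 − 1/r) · n^2/2. For r = 7, n = 274: the density bound is (6/7) · 75076/2 = 225228/7 ≈ 32175.4286. The integer-valued extremum is e(T(274, 7)) = 32175, which is strictly less than the density bound 225228/7 since 7 ∤ 274 (the parts of T(274, 7) cannot all be equal).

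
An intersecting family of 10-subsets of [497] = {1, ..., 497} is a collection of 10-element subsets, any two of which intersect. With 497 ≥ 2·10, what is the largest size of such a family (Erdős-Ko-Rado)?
max |F| = C(496, 9) = 4654457475262875280

Erdős-Ko-Rado (1961): when n ≥ 2k, max |F| = C(n−1, k−1). The bound is attained by the star {A : i ∈ A} for any fixed i ∈ [n]. Here C(497−1, 10−1) = C(496, 9) = 4654457475262875280.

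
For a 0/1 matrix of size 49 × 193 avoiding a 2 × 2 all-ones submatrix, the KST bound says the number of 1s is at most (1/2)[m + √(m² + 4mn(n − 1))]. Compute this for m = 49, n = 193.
z(49, 193; 2, 2) ≤ (1/2)[49 + √(49² + 4·49·193·192)] = (1/2)[49 + √7265377] = 1372.2182

Kővári–Sós–Turán: let r_1, ..., r_49 be the row sums and z = Σ r_i the total number of 1s. Each pair of columns can share at most one row with both entries 1 (else a 2×2 all-ones block appears), so Σ_i C(r_i, 2) ≤ C(193, 2) = 18528. By convexity Σ_i C(r_i, 2) ≥ 49·C(z/49, 2) = z(z − 49)/(2·49), giving z² − 49z − 49·193·192 ≤ 0 and hence z ≤ (1/2)[49 + √(2401 + 4·1815744)] = (1/2)[49 + √7265377] ≈ (1/2)(49 + 2695.4363) = 1372.2182.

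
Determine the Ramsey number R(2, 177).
R(2, 177) = 177

R(2, k) = k for all k ≥ 2: in a 2-colouring of K_k, either some edge is red (a red K_2) or all edges are blue (a blue K_k). And K_{176} coloured all-blue has no blue K_177, so R(2, 177) > 176. Hence R(2, 177) = 177.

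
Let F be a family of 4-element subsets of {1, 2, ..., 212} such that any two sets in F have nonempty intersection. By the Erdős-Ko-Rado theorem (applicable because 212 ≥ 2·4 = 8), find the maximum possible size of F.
max |F| = C(211, 3) = 1543465

The Erdős-Ko-Rado theorem states: for n ≥ 2k, an intersecting family of k-subsets of an n-element set has size at most C(n − 1, k − 1), with equality for 'star' families {A ⊆ [n] : |A| = k, i ∈ A} (fix an element i). For n = 212, k = 4: C(211, 3) = 1543465.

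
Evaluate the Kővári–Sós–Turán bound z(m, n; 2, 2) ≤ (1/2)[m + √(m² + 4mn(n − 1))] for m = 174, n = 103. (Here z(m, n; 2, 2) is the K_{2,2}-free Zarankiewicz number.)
z(174, 103; 2, 2) ≤ (1/2)[174 + √(174² + 4·174·103·102)] = (1/2)[174 + √7342452] = 1441.848

Kővári–Sós–Turán: let r_1, ..., r_174 be the row sums and z = Σ r_i the total number of 1s. Each pair of columns can share at most one row with both entries 1 (else a 2×2 all-ones block appears), so Σ_i C(r_i, 2) ≤ C(103, 2) = 5253. By convexity Σ_i C(r_i, 2) ≥ 174·C(z/174, 2) = z(z − 174)/(2·174), giving z² − 174z − 174·103·102 ≤ 0 and hence z ≤ (1/2)[174 + √(30276 + 4·1828044)] = (1/2)[174 + √7342452] ≈ (1/2)(174 + 2709.6959) = 1441.848.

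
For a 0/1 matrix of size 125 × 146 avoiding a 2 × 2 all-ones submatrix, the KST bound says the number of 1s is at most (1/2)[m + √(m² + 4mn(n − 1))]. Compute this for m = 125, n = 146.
z(125, 146; 2, 2) ≤ (1/2)[125 + √(125² + 4·125·146·145)] = (1/2)[125 + √10600625] = 1690.4301

Kővári–Sós–Turán: let r_1, ..., r_125 be the row sums and z = Σ r_i the total number of 1s. Each pair of columns can share at most one row with both entries 1 (else a 2×2 all-ones block appears), so Σ_i C(r_i, 2) ≤ C(146, 2) = 10585. By convexity Σ_i C(r_i, 2) ≥ 125·C(z/125, 2) = z(z − 125)/(2·125), giving z² − 125z − 125·146·145 ≤ 0 and hence z ≤ (1/2)[125 + √(15625 + 4·2646250)] = (1/2)[125 + √10600625] ≈ (1/2)(125 + 3255.8601) = 1690.4301.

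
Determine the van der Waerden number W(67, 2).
W(67, 2) = 67 + 1 = 68

A 2-term AP is any pair of integers, so a monochromatic 2-AP exists iff some colour is used at least twice. With 67 colours, the colouring i ↦ i on {1, ..., 67} uses each colour once, avoiding any monochromatic pair, so W(67, 2) > 67. For {1, ..., 68}, pigeonhole forces two integers of the same colour, which form a monochromatic 2-AP. Hence W(67, 2) = 68.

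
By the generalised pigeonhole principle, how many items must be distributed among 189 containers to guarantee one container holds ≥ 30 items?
n = (30 − 1)·189 + 1 = 5482

By the generalised pigeonhole principle, to guarantee some box contains ≥ r objects we need more than (r − 1) · k objects total. Threshold: n = (r − 1) · k + 1. With r = 30 and k = 189: n = 29 · 189 + 1 = 5481 + 1 = 5482. For n = 5481 = 29 · 189, we can put exactly 29 objects in every box, avoiding 30 in any single one — so 5482 is tight.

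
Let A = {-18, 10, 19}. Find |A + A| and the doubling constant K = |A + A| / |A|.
K = |A + A| / |A| = 6/3 = 2

Enumerate A + A = {a + b : a, b ∈ A}. With |A| = 3, there are |A|^2 = 9 ordered sum pairs; collecting distinct values, A + A = {-36, -8, 1, 20, 29, 38}, so |A + A| = 6. Thus K = 6/3 = 2. For comparison, the minimum possible |A + A| over all 3-element sets is 2·3 − 1 = 5 (so min K = 5/3), attained only by arithmetic progressions.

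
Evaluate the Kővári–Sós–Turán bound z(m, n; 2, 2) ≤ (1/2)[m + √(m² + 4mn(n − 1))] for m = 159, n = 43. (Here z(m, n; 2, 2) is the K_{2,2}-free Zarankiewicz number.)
z(159, 43; 2, 2) ≤ (1/2)[159 + √(159² + 4·159·43·42)] = (1/2)[159 + √1173897] = 621.2326

Kővári–Sós–Turán: let r_1, ..., r_159 be the row sums and z = Σ r_i the total number of 1s. Each pair of columns can share at most one row with both entries 1 (else a 2×2 all-ones block appears), so Σ_i C(r_i, 2) ≤ C(43, 2) = 903. By convexity Σ_i C(r_i, 2) ≥ 159·C(z/159, 2) = z(z − 159)/(2·159), giving z² − 159z − 159·43·42 ≤ 0 and hence z ≤ (1/2)[159 + √(25281 + 4·287154)] = (1/2)[159 + √1173897] ≈ (1/2)(159 + 1083.4653) = 621.2326.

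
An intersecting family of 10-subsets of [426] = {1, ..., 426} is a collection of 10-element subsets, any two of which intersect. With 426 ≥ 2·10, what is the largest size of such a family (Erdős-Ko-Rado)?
max |F| = C(425, 9) = 1144728032360743325

Erdős-Ko-Rado (1961): when n ≥ 2k, max |F| = C(n−1, k−1). The bound is attained by the star {A : i ∈ A} for any fixed i ∈ [n]. Here C(426−1, 10−1) = C(425, 9) = 1144728032360743325.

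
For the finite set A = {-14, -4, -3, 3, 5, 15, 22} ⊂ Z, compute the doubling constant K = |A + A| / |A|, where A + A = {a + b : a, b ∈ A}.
K = |A + A| / |A| = 25/7

Enumerate A + A = {a + b : a, b ∈ A}. With |A| = 7, there are |A|^2 = 49 ordered sum pairs; collecting distinct values, A + A = {-28, -18, -17, -11, -9, -8, -7, -6, -1, 0, 1, 2, 6, 8, 10, 11, 12, 18, 19, 20, 25, 27, 30, 37, 44}, so |A + A| = 25. Thus K = 25/7. For comparison, the minimum possible |A + A| over all 7-element sets is 2·7 − 1 = 13 (so min K = 13/7), attained only by arithmetic progressions.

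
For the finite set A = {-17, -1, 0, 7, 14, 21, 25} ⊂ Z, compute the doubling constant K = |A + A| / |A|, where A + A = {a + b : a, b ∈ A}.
K = |A + A| / |A| = 25/7

Enumerate A + A = {a + b : a, b ∈ A}. With |A| = 7, there are |A|^2 = 49 ordered sum pairs; collecting distinct values, A + A = {-34, -18, -17, -10, -3, -2, -1, 0, 4, 6, 7, 8, 13, 14, 20, 21, 24, 25, 28, 32, 35, 39, 42, 46, 50}, so |A + A| = 25. Thus K = 25/7. For comparison, the minimum possible |A + A| over all 7-element sets is 2·7 − 1 = 13 (so min K = 13/7), attained only by arithmetic progressions.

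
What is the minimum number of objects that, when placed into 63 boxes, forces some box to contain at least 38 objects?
n = (38 − 1)·63 + 1 = 2332

By the generalised pigeonhole principle, to guarantee some box contains ≥ r objects we need more than (r − 1) · k objects total. Threshold: n = (r − 1) · k + 1. With r = 38 and k = 63: n = 37 · 63 + 1 = 2331 + 1 = 2332. For n = 2331 = 37 · 63, we can put exactly 37 objects in every box, avoiding 38 in any single one — so 2332 is tight.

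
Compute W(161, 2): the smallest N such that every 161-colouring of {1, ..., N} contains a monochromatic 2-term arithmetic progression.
W(161, 2) = 161 + 1 = 162

A 2-term AP is any pair of integers, so a monochromatic 2-AP exists iff some colour is used at least twice. With 161 colours, the colouring i ↦ i on {1, ..., 161} uses each colour once, avoiding any monochromatic pair, so W(161, 2) > 161. For {1, ..., 162}, pigeonhole forces two integers of the same colour, which form a monochromatic 2-AP. Hence W(161, 2) = 162.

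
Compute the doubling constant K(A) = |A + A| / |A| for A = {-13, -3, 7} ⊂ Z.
K = |A + A| / |A| = 5/3

Enumerate A + A = {a + b : a, b ∈ A}. With |A| = 3, there are |A|^2 = 9 ordered sum pairs; collecting distinct values, A + A = {-26, -16, -6, 4, 14}, so |A + A| = 5. Thus K = 5/3. Here |A + A| = 2|A| − 1 = 5, the minimum possible — so K = 5/3 is minimal, which holds iff A is an arithmetic progression.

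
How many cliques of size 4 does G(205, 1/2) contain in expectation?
E[# K_4] = C(205, 4) · (1/2)^C(4, 2) = 71452955 / 2^6 = 1116452.421875

For each 4-subset S of vertices (there are C(205, 4) = 71452955 such S), let X_S = 1 if S induces a K_4 (all C(4, 2) = 6 edges present). Then P(X_S = 1) = (1/2)^6 = 1/64. By linearity of expectation, E[# K_4] = C(205, 4) · (1/2)^6 = 71452955 / 64 = 1116452.421875.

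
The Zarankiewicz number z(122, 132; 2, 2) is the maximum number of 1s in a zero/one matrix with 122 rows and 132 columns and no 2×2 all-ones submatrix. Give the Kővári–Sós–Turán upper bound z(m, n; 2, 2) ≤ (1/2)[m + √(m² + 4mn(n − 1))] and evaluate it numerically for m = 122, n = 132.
z(122, 132; 2, 2) ≤ (1/2)[122 + √(122² + 4·122·132·131)] = (1/2)[122 + √8453380] = 1514.7348

Kővári–Sós–Turán: let r_1, ..., r_122 be the row sums and z = Σ r_i the total number of 1s. Each pair of columns can share at most one row with both entries 1 (else a 2×2 all-ones block appears), so Σ_i C(r_i, 2) ≤ C(132, 2) = 8646. By convexity Σ_i C(r_i, 2) ≥ 122·C(z/122, 2) = z(z − 122)/(2·122), giving z² − 122z − 122·132·131 ≤ 0 and hence z ≤ (1/2)[122 + √(14884 + 4·2109624)] = (1/2)[122 + √8453380] ≈ (1/2)(122 + 2907.4697) = 1514.7348.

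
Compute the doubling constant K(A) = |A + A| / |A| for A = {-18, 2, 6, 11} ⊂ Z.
K = |A + A| / |A| = 10/4 = 5/2

Enumerate A + A = {a + b : a, b ∈ A}. With |A| = 4, there are |A|^2 = 16 ordered sum pairs; collecting distinct values, A + A = {-36, -16, -12, -7, 4, 8, 12, 13, 17, 22}, so |A + A| = 10. Thus K = 10/4 = 5/2. For comparison, the minimum possible |A + A| over all 4-element sets is 2·4 − 1 = 7 (so min K = 7/4), attained only by arithmetic progressions.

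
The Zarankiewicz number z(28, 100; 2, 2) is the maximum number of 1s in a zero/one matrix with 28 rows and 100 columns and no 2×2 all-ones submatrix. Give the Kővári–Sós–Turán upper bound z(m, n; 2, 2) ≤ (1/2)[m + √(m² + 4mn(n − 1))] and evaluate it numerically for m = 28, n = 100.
z(28, 100; 2, 2) ≤ (1/2)[28 + √(28² + 4·28·100·99)] = (1/2)[28 + √1109584] = 540.684

Kővári–Sós–Turán: let r_1, ..., r_28 be the row sums and z = Σ r_i the total number of 1s. Each pair of columns can share at most one row with both entries 1 (else a 2×2 all-ones block appears), so Σ_i C(r_i, 2) ≤ C(100, 2) = 4950. By convexity Σ_i C(r_i, 2) ≥ 28·C(z/28, 2) = z(z − 28)/(2·28), giving z² − 28z − 28·100·99 ≤ 0 and hence z ≤ (1/2)[28 + √(784 + 4·277200)] = (1/2)[28 + √1109584] ≈ (1/2)(28 + 1053.3679) = 540.684.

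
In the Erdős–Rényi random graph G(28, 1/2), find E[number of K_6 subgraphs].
E[# K_6] = C(28, 6) · (1/2)^C(6, 2) = 376740 / 2^15 = 94185/8192 ≈ 11.497192

For each 6-subset S of vertices (there are C(28, 6) = 376740 such S), let X_S = 1 if S induces a K_6 (all C(6, 2) = 15 edges present). Then P(X_S = 1) = (1/2)^15 = 1/32768. By linearity of expectation, E[# K_6] = C(28, 6) · (1/2)^15 = 376740 / 32768 = 94185/8192 ≈ 11.497192.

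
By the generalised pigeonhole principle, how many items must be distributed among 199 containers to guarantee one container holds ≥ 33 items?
n = (33 − 1)·199 + 1 = 6369

By the generalised pigeonhole principle, to guarantee some box contains ≥ r objects we need more than (r − 1) · k objects total. Threshold: n = (r − 1) · k + 1. With r = 33 and k = 199: n = 32 · 199 + 1 = 6368 + 1 = 6369. For n = 6368 = 32 · 199, we can put exactly 32 objects in every box, avoiding 33 in any single one — so 6369 is tight.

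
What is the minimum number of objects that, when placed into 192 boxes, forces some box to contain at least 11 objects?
n = (11 − 1)·192 + 1 = 1921

By the generalised pigeonhole principle, to guarantee some box contains ≥ r objects we need more than (r − 1) · k objects total. Threshold: n = (r − 1) · k + 1. With r = 11 and k = 192: n = 10 · 192 + 1 = 1920 + 1 = 1921. For n = 1920 = 10 · 192, we can put exactly 10 objects in every box, avoiding 11 in any single one — so 1921 is tight.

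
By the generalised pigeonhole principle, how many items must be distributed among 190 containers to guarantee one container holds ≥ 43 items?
n = (43 − 1)·190 + 1 = 7981

By the generalised pigeonhole principle, to guarantee some box contains ≥ r objects we need more than (r − 1) · k objects total. Threshold: n = (r − 1) · k + 1. With r = 43 and k = 190: n = 42 · 190 + 1 = 7980 + 1 = 7981. For n = 7980 = 42 · 190, we can put exactly 42 objects in every box, avoiding 43 in any single one — so 7981 is tight.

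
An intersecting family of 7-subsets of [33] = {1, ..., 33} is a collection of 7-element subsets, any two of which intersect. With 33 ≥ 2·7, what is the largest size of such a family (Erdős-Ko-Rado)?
max |F| = C(32, 6) = 906192

The Erdős-Ko-Rado theorem states: for n ≥ 2k, an intersecting family of k-subsets of an n-element set has size at most C(n − 1, k − 1), with equality for 'star' families {A ⊆ [n] : |A| = k, i ∈ A} (fix an element i). For n = 33, k = 7: C(32, 6) = 906192.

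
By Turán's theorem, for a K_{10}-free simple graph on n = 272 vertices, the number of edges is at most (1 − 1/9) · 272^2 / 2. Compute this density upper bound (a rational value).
Turán density bound = (8/9) · 272^2/2 = 295936/9 ≈ 32881.7778

Turán's theorem: ex(n, K_{r+1}) is achieved by the complete r-partite Turán graph T(n, r) with parts as balanced as possible, and is at most (1 − 1/r) · n^2/2. For r = 9, n = 272: the density bound is (8/9) · 73984/2 = 295936/9 ≈ 32881.7778. The integer-valued extremum is e(T(272, 9)) = 32881, which is strictly less than the density bound 295936/9 since 9 ∤ 272 (the parts of T(272, 9) cannot all be equal).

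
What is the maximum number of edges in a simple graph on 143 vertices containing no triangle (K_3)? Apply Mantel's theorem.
ex(143, K_3) = ⌊143^2/4⌋ = 5112

Mantel (1907): a triangle-free graph on n vertices has at most ⌊n^2/4⌋ edges, with equality for the complete bipartite graph K_{⌊n/2⌋, ⌈n/2⌉}. For n = 143: ⌊143^2/4⌋ = ⌊20449/4⌋ = 5112. The extremal graph is K_{71, 72}, which has 71·72 = 5112 edges.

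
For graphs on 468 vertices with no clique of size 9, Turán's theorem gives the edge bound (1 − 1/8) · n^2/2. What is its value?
Turán density bound = (7/8) · 468^2/2 = 95823

Turán's theorem: ex(n, K_{r+1}) is achieved by the complete r-partite Turán graph T(n, r) with parts as balanced as possible, and is at most (1 − 1/r) · n^2/2. For r = 8, n = 468: the density bound is (7/8) · 219024/2 = 95823. The integer-valued extremum is e(T(468, 8)) = 95822, which is strictly less than the density bound 95823 since 8 ∤ 468 (the parts of T(468, 8) cannot all be equal).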